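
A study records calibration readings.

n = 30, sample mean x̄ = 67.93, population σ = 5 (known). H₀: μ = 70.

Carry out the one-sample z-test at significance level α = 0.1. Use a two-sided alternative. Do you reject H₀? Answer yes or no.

reject H₀: yes

SE = σ/√n = 5/√30 = 0.9129
z = (x̄−μ₀)/SE = (67.93−70)/0.9129 = -2.2676
p-value (two-sided) = 0.02336
At α=0.1: p < α → reject H₀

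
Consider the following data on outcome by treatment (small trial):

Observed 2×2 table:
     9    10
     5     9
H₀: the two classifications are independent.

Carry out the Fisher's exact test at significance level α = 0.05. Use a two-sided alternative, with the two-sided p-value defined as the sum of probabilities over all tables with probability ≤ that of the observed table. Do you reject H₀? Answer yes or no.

Margins: r₁=19, r₂=14, c₁=14, c₂=19, n=33
p_obs = C(19,9)·C(14,5)/C(33,14); sum pmf over tables with pmf ≤ p_obs
p-value (two-sided) = 0.72280
At α=0.05: p ≥ α → fail to reject H₀

reject H₀: no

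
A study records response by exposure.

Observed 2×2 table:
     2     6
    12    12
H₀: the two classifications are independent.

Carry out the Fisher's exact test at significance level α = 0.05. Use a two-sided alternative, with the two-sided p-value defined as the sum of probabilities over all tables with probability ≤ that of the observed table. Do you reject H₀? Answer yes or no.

Margins: r₁=8, r₂=24, c₁=14, c₂=18, n=32
p_obs = C(8,2)·C(24,12)/C(32,14); sum pmf over tables with pmf ≤ p_obs
p-value (two-sided) = 0.41228
At α=0.05: p ≥ α → fail to reject H₀

reject H₀: no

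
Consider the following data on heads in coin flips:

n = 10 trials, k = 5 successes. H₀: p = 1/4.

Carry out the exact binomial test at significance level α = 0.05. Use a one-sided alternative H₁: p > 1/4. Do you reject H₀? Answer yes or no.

Exact binomial: n=10, k=5, p₀=1/4=0.2500
P(X≥5) from Σ C(n,i)·p₀^i·(1−p₀)^(n−i)
p-value (one-sided, H₁ greater) = 0.07813
At α=0.05: p ≥ α → fail to reject H₀

reject H₀: no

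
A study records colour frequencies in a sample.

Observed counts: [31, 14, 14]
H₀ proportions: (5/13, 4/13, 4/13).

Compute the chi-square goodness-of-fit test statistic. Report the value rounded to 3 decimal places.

n = 59; E_i = n·p_i = [22.69, 18.15, 18.15]
χ² = (31−22.69)²/22.69 + (14−18.15)²/18.15 + (14−18.15)²/18.15 = 4.9424
df = 2

test statistic = 4.942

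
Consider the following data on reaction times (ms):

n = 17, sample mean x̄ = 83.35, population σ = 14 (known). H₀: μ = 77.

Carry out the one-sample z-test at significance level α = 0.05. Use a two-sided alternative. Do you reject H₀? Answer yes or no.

SE = σ/√n = 14/√17 = 3.3955
z = (x̄−μ₀)/SE = (83.35−77)/3.3955 = 1.8701
p-value (two-sided) = 0.06147
At α=0.05: p ≥ α → fail to reject H₀

reject H₀: no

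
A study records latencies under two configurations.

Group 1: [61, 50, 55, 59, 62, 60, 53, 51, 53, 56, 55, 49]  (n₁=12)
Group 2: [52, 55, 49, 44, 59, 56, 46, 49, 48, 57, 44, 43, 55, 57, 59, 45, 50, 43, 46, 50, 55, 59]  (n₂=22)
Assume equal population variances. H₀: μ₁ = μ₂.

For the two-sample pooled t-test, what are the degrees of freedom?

df = n₁ + n₂ − 2 = 12 + 22 − 2 = 32

degrees of freedom = 32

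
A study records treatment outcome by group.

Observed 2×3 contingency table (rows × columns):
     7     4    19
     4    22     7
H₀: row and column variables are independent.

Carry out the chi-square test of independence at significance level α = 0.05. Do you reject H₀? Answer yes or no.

Row totals [30, 33], col totals [11, 26, 26], n=63
χ² = (7−5.24)²/5.24 + (4−12.38)²/12.38 + (19−12.38)²/12.38 + (4−5.76)²/5.76 + (22−13.62)²/13.62 + (7−13.62)²/13.62 = 18.7178
df = 2
p-value (upper-tail) = 0.00009
At α=0.05: p < α → reject H₀

reject H₀: yes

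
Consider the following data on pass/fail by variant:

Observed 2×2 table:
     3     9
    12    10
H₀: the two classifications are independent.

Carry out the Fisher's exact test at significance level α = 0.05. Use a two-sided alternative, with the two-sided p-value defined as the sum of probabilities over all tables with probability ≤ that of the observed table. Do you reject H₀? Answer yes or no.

reject H₀: no

Margins: r₁=12, r₂=22, c₁=15, c₂=19, n=34
p_obs = C(12,3)·C(22,12)/C(34,15); sum pmf over tables with pmf ≤ p_obs
p-value (two-sided) = 0.15181
At α=0.05: p ≥ α → fail to reject H₀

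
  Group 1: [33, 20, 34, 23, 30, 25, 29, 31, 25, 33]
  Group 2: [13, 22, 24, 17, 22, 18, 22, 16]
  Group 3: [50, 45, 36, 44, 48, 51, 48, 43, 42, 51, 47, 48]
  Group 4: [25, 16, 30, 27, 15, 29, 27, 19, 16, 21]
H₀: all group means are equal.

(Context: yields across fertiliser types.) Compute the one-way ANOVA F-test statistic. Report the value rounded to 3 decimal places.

test statistic = 67.774

Group means [28.30, 19.25, 46.08, 22.50], grand mean 30.375
SSB = Σnᵢ(x̄ᵢ−x̄)² = 4614.358; SSW = ΣΣ(x−x̄ᵢ)² = 817.017
MSB = 4614.358/3 = 1538.1194; MSW = 817.017/36 = 22.6949
F = MSB/MSW = 67.7738
df = (3, 36)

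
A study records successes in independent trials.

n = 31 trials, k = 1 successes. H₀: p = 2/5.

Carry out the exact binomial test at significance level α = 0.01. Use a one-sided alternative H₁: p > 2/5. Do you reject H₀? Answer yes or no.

reject H₀: no

Exact binomial: n=31, k=1, p₀=2/5=0.4000
P(X≥1) from Σ C(n,i)·p₀^i·(1−p₀)^(n−i)
p-value (one-sided, H₁ greater) = 1.00000
At α=0.01: p ≥ α → fail to reject H₀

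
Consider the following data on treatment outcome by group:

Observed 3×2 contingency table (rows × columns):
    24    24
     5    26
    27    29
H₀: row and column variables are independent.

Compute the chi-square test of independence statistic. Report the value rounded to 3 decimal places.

test statistic = 10.689

Row totals [48, 31, 56], col totals [56, 79], n=135
χ² = (24−19.91)²/19.91 + (24−28.09)²/28.09 + (5−12.86)²/12.86 + (26−18.14)²/18.14 + (27−23.23)²/23.23 + (29−32.77)²/32.77 = 10.6890
df = 2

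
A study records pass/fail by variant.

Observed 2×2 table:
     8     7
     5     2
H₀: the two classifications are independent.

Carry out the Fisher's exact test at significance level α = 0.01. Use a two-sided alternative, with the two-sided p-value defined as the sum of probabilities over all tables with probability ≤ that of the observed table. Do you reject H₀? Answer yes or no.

reject H₀: no

Margins: r₁=15, r₂=7, c₁=13, c₂=9, n=22
p_obs = C(15,8)·C(7,5)/C(22,13); sum pmf over tables with pmf ≤ p_obs
p-value (two-sided) = 0.64783
At α=0.01: p ≥ α → fail to reject H₀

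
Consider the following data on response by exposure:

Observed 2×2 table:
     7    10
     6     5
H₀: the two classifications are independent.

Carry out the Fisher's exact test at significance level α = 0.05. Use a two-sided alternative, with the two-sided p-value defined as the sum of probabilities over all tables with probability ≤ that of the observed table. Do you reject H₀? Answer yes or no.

Margins: r₁=17, r₂=11, c₁=13, c₂=15, n=28
p_obs = C(17,7)·C(11,6)/C(28,13); sum pmf over tables with pmf ≤ p_obs
p-value (two-sided) = 0.70004
At α=0.05: p ≥ α → fail to reject H₀

reject H₀: no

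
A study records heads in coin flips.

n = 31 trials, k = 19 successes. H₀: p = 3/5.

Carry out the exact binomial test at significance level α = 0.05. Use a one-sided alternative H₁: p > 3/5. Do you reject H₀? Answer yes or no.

Exact binomial: n=31, k=19, p₀=3/5=0.6000
P(X≥19) from Σ C(n,i)·p₀^i·(1−p₀)^(n−i)
p-value (one-sided, H₁ greater) = 0.51952
At α=0.05: p ≥ α → fail to reject H₀

reject H₀: no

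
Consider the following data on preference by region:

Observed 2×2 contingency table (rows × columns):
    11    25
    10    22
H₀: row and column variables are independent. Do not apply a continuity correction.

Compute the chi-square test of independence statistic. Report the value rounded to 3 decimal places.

Row totals [36, 32], col totals [21, 47], n=68
χ² = (11−11.12)²/11.12 + (25−24.88)²/24.88 + (10−9.88)²/9.88 + (22−22.12)²/22.12 = 0.0038
df = 1

test statistic = 0.004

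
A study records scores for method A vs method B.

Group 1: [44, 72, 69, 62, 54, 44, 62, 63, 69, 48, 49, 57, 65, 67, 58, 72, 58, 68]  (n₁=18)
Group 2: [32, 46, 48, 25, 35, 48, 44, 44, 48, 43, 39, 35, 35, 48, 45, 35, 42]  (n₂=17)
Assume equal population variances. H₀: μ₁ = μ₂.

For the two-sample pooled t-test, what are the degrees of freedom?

degrees of freedom = 33

df = n₁ + n₂ − 2 = 18 + 17 − 2 = 33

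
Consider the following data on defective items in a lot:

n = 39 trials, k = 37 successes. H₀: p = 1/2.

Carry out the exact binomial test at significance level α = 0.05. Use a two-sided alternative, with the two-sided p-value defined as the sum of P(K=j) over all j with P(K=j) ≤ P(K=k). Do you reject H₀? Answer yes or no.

reject H₀: yes

Exact binomial: n=39, k=37, p₀=1/2=0.5000
P(X=j) = C(n,j)·p₀^j·(1−p₀)^(n−j); p = Σ P(X=j) over j with P(X=j) ≤ P(X=37)
p-value (two-sided) = 0.00000
At α=0.05: p < α → reject H₀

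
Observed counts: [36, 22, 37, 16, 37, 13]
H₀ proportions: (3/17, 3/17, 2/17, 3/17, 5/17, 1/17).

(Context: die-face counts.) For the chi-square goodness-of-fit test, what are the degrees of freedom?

df = k − 1 = 6 − 1 = 5

degrees of freedom = 5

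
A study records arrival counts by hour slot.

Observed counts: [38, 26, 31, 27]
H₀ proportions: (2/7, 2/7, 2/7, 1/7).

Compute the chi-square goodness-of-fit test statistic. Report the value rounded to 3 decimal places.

n = 122; E_i = n·p_i = [34.86, 34.86, 34.86, 17.43]
χ² = (38−34.86)²/34.86 + (26−34.86)²/34.86 + (31−34.86)²/34.86 + (27−17.43)²/17.43 = 8.2172
df = 3

test statistic = 8.217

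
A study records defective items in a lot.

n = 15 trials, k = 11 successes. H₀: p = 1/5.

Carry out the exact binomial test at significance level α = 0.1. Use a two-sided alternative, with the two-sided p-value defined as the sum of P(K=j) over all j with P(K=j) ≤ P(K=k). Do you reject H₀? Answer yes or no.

Exact binomial: n=15, k=11, p₀=1/5=0.2000
P(X=j) = C(n,j)·p₀^j·(1−p₀)^(n−j); p = Σ P(X=j) over j with P(X=j) ≤ P(X=11)
p-value (two-sided) = 0.00001
At α=0.1: p < α → reject H₀

reject H₀: yes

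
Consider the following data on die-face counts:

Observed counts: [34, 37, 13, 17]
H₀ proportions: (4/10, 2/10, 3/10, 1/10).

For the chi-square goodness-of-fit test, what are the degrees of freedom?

degrees of freedom = 3

df = k − 1 = 4 − 1 = 3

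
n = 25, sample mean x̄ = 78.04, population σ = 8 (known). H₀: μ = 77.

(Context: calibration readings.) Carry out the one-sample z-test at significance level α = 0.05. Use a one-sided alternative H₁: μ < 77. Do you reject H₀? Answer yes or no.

reject H₀: no

SE = σ/√n = 8/√25 = 1.6000
z = (x̄−μ₀)/SE = (78.04−77)/1.6000 = 0.6500
p-value (one-sided, H₁ less) = 0.74215
At α=0.05: p ≥ α → fail to reject H₀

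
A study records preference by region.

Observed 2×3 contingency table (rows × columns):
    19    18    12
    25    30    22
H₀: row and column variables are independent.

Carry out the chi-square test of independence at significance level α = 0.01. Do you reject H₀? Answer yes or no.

Row totals [49, 77], col totals [44, 48, 34], n=126
χ² = (19−17.11)²/17.11 + (18−18.67)²/18.67 + (12−13.22)²/13.22 + (25−26.89)²/26.89 + (30−29.33)²/29.33 + (22−20.78)²/20.78 = 0.5650
df = 2
p-value (upper-tail) = 0.75388
At α=0.01: p ≥ α → fail to reject H₀

reject H₀: no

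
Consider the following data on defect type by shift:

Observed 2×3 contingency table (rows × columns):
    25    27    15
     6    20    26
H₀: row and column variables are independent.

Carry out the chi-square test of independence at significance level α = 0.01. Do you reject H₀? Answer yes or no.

reject H₀: yes

Row totals [67, 52], col totals [31, 47, 41], n=119
χ² = (25−17.45)²/17.45 + (27−26.46)²/26.46 + (15−23.08)²/23.08 + (6−13.55)²/13.55 + (20−20.54)²/20.54 + (26−17.92)²/17.92 = 13.9701
df = 2
p-value (upper-tail) = 0.00093
At α=0.01: p < α → reject H₀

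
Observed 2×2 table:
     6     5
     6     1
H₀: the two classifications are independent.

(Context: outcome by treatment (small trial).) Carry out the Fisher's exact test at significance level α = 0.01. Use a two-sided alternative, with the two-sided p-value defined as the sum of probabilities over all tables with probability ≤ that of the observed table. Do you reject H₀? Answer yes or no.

reject H₀: no

Margins: r₁=11, r₂=7, c₁=12, c₂=6, n=18
p_obs = C(11,6)·C(7,6)/C(18,12); sum pmf over tables with pmf ≤ p_obs
p-value (two-sided) = 0.31561
At α=0.01: p ≥ α → fail to reject H₀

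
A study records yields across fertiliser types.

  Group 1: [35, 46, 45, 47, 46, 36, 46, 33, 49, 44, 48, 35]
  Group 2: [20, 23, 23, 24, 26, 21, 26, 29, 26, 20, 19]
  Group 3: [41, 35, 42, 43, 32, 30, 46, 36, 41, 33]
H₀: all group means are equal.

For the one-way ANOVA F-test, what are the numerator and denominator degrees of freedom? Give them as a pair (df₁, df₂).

degrees of freedom = [2, 30]

k = 3 groups, N = 33 total
df = (k−1, N−k) = (3−1, 33−3) = (2, 30)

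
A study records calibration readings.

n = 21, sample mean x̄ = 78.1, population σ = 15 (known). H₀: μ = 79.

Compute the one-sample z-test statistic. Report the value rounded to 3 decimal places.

SE = σ/√n = 15/√21 = 3.2733
z = (x̄−μ₀)/SE = (78.1−79)/3.2733 = -0.2750

test statistic = -0.275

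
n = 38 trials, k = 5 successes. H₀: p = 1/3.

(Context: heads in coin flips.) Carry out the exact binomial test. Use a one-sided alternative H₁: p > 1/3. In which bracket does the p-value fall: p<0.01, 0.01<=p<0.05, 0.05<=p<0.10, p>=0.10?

p-value bracket: p>=0.10

Exact binomial: n=38, k=5, p₀=1/3=0.3333
P(X≥5) from Σ C(n,i)·p₀^i·(1−p₀)^(n−i)
p-value (one-sided, H₁ greater) = 0.99881
→ bracket: p>=0.10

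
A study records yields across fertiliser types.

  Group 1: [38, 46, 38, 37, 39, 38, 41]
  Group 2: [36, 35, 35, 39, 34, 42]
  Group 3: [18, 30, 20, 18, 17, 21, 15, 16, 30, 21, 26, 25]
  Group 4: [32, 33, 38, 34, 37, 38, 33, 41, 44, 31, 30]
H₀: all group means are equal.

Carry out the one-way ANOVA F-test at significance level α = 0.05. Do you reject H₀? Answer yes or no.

Group means [39.57, 36.83, 21.42, 35.55], grand mean 31.833
SSB = Σnᵢ(x̄ᵢ−x̄)² = 2022.808; SSW = ΣΣ(x−x̄ᵢ)² = 596.192
MSB = 2022.808/3 = 674.2695; MSW = 596.192/32 = 18.6310
F = MSB/MSW = 36.1908
df = (3, 32)
p-value (upper-tail) = 0.00000
At α=0.05: p < α → reject H₀

reject H₀: yes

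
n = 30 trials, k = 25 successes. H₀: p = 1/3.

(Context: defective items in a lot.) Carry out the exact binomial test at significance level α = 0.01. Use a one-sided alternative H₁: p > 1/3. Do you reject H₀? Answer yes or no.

Exact binomial: n=30, k=25, p₀=1/3=0.3333
P(X≥25) from Σ C(n,i)·p₀^i·(1−p₀)^(n−i)
p-value (one-sided, H₁ greater) = 0.00000
At α=0.01: p < α → reject H₀

reject H₀: yes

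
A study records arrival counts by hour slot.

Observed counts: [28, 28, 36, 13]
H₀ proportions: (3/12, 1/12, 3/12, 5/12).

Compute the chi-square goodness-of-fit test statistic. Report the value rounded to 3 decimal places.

n = 105; E_i = n·p_i = [26.25, 8.75, 26.25, 43.75]
χ² = (28−26.25)²/26.25 + (28−8.75)²/8.75 + (36−26.25)²/26.25 + (13−43.75)²/43.75 = 67.7010
df = 3

test statistic = 67.701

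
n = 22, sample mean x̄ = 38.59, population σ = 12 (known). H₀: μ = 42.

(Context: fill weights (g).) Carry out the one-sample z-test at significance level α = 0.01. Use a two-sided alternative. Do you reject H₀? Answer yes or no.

reject H₀: no

SE = σ/√n = 12/√22 = 2.5584
z = (x̄−μ₀)/SE = (38.59−42)/2.5584 = -1.3329
p-value (two-sided) = 0.18258
At α=0.01: p ≥ α → fail to reject H₀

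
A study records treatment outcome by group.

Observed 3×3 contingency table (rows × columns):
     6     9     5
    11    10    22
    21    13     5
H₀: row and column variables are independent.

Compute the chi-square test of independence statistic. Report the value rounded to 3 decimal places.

test statistic = 16.777

Row totals [20, 43, 39], col totals [38, 32, 32], n=102
χ² = (6−7.45)²/7.45 + (9−6.27)²/6.27 + (5−6.27)²/6.27 + (11−16.02)²/16.02 + (10−13.49)²/13.49 + (22−13.49)²/13.49 + (21−14.53)²/14.53 + (13−12.24)²/12.24 + (5−12.24)²/12.24 = 16.7773
df = 4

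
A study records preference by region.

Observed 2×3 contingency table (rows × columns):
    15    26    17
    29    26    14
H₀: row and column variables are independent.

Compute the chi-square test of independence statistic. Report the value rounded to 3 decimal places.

test statistic = 3.821

Row totals [58, 69], col totals [44, 52, 31], n=127
χ² = (15−20.09)²/20.09 + (26−23.75)²/23.75 + (17−14.16)²/14.16 + (29−23.91)²/23.91 + (26−28.25)²/28.25 + (14−16.84)²/16.84 = 3.8208
df = 2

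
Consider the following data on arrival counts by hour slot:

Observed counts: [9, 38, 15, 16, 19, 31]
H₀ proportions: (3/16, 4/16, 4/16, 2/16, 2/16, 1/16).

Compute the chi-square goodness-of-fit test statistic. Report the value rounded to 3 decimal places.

test statistic = 86.219

n = 128; E_i = n·p_i = [24.00, 32.00, 32.00, 16.00, 16.00, 8.00]
χ² = (9−24.00)²/24.00 + (38−32.00)²/32.00 + (15−32.00)²/32.00 + (16−16.00)²/16.00 + (19−16.00)²/16.00 + (31−8.00)²/8.00 = 86.2188
df = 5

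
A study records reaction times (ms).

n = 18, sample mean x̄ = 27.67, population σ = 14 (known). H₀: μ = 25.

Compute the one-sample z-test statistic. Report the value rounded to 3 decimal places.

test statistic = 0.809

SE = σ/√n = 14/√18 = 3.2998
z = (x̄−μ₀)/SE = (27.67−25)/3.2998 = 0.8091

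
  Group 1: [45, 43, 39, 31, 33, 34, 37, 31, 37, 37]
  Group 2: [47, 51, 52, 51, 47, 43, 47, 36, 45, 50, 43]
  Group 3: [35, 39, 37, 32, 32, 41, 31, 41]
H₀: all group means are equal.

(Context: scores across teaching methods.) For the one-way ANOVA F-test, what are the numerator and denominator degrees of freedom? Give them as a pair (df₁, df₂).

k = 3 groups, N = 29 total
df = (k−1, N−k) = (3−1, 29−3) = (2, 26)

degrees of freedom = [2, 26]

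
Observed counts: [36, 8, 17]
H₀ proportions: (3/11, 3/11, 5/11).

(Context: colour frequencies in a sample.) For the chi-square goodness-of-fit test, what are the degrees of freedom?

df = k − 1 = 3 − 1 = 2

degrees of freedom = 2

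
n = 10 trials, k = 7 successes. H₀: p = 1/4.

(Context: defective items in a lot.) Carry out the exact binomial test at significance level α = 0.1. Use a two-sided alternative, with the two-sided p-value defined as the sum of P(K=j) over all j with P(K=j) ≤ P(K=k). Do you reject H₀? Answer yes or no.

Exact binomial: n=10, k=7, p₀=1/4=0.2500
P(X=j) = C(n,j)·p₀^j·(1−p₀)^(n−j); p = Σ P(X=j) over j with P(X=j) ≤ P(X=7)
p-value (two-sided) = 0.00351
At α=0.1: p < α → reject H₀

reject H₀: yes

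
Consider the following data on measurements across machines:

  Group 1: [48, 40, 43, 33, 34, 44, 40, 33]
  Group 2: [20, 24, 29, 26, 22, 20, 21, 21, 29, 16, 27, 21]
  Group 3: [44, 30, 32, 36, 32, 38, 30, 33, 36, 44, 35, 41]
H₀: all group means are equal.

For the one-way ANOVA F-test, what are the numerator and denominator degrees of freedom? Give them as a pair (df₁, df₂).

k = 3 groups, N = 32 total
df = (k−1, N−k) = (3−1, 32−3) = (2, 29)

degrees of freedom = [2, 29]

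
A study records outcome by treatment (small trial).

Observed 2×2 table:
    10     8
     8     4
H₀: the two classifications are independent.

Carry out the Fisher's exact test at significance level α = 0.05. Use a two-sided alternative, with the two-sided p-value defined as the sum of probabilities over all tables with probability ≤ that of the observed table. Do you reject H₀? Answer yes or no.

reject H₀: no

Margins: r₁=18, r₂=12, c₁=18, c₂=12, n=30
p_obs = C(18,10)·C(12,8)/C(30,18); sum pmf over tables with pmf ≤ p_obs
p-value (two-sided) = 0.70859
At α=0.05: p ≥ α → fail to reject H₀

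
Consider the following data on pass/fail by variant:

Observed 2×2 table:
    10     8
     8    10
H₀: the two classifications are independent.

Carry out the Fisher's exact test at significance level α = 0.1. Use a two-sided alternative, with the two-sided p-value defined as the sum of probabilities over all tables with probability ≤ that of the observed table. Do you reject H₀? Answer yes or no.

Margins: r₁=18, r₂=18, c₁=18, c₂=18, n=36
p_obs = C(18,10)·C(18,8)/C(36,18); sum pmf over tables with pmf ≤ p_obs
p-value (two-sided) = 0.73952
At α=0.1: p ≥ α → fail to reject H₀

reject H₀: no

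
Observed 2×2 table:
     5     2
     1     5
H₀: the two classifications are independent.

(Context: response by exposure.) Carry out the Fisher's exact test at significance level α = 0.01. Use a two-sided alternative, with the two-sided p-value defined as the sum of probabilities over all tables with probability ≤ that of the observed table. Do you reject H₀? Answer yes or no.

reject H₀: no

Margins: r₁=7, r₂=6, c₁=6, c₂=7, n=13
p_obs = C(7,5)·C(6,1)/C(13,6); sum pmf over tables with pmf ≤ p_obs
p-value (two-sided) = 0.10256
At α=0.01: p ≥ α → fail to reject H₀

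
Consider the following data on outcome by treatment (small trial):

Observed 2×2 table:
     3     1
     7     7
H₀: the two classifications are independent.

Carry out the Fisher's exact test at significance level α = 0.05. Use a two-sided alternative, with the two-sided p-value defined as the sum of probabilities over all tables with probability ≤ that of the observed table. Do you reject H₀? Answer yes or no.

Margins: r₁=4, r₂=14, c₁=10, c₂=8, n=18
p_obs = C(4,3)·C(14,7)/C(18,10); sum pmf over tables with pmf ≤ p_obs
p-value (two-sided) = 0.58824
At α=0.05: p ≥ α → fail to reject H₀

reject H₀: no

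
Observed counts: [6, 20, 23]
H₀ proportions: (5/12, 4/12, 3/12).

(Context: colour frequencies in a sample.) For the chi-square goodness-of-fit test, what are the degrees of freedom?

df = k − 1 = 3 − 1 = 2

degrees of freedom = 2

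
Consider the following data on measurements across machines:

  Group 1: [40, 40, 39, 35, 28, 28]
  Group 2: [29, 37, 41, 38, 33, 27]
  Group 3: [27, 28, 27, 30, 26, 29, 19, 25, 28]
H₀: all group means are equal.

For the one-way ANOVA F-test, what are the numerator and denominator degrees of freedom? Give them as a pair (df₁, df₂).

degrees of freedom = [2, 18]

k = 3 groups, N = 21 total
df = (k−1, N−k) = (3−1, 21−3) = (2, 18)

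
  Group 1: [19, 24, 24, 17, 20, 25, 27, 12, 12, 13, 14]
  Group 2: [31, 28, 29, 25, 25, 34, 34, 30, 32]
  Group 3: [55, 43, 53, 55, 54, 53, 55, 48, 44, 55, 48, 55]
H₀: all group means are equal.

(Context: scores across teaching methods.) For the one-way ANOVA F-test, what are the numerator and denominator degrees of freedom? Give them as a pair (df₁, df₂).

degrees of freedom = [2, 29]

k = 3 groups, N = 32 total
df = (k−1, N−k) = (3−1, 32−3) = (2, 29)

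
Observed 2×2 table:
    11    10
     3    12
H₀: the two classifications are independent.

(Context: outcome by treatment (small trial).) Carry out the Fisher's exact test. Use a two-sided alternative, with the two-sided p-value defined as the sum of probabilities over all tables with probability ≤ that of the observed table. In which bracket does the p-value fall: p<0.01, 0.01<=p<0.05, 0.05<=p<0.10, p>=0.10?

Margins: r₁=21, r₂=15, c₁=14, c₂=22, n=36
p_obs = C(21,11)·C(15,3)/C(36,14); sum pmf over tables with pmf ≤ p_obs
p-value (two-sided) = 0.08330
→ bracket: 0.05<=p<0.10

p-value bracket: 0.05<=p<0.10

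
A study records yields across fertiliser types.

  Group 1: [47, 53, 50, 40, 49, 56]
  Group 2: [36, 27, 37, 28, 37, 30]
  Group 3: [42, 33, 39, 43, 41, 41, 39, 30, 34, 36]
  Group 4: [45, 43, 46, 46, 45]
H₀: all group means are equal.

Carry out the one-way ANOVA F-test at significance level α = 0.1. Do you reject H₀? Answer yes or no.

reject H₀: yes

Group means [49.17, 32.50, 37.80, 45.00], grand mean 40.481
SSB = Σnᵢ(x̄ᵢ−x̄)² = 1008.807; SSW = ΣΣ(x−x̄ᵢ)² = 435.933
MSB = 1008.807/3 = 336.2691; MSW = 435.933/23 = 18.9536
F = MSB/MSW = 17.7417
df = (3, 23)
p-value (upper-tail) = 0.00000
At α=0.1: p < α → reject H₀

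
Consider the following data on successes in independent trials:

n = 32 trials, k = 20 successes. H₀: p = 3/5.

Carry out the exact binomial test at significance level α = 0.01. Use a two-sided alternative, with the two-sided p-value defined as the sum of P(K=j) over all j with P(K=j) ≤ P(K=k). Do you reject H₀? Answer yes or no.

Exact binomial: n=32, k=20, p₀=3/5=0.6000
P(X=j) = C(n,j)·p₀^j·(1−p₀)^(n−j); p = Σ P(X=j) over j with P(X=j) ≤ P(X=20)
p-value (two-sided) = 0.85795
At α=0.01: p ≥ α → fail to reject H₀

reject H₀: no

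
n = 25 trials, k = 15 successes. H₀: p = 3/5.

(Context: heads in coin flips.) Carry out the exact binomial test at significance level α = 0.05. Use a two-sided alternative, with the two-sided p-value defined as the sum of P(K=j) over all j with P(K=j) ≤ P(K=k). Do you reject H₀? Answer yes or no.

reject H₀: no

Exact binomial: n=25, k=15, p₀=3/5=0.6000
P(X=j) = C(n,j)·p₀^j·(1−p₀)^(n−j); p = Σ P(X=j) over j with P(X=j) ≤ P(X=15)
p-value (two-sided) = 1.00000
At α=0.05: p ≥ α → fail to reject H₀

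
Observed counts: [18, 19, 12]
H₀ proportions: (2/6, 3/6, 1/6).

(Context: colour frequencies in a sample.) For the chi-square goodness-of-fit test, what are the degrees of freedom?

degrees of freedom = 2

df = k − 1 = 3 − 1 = 2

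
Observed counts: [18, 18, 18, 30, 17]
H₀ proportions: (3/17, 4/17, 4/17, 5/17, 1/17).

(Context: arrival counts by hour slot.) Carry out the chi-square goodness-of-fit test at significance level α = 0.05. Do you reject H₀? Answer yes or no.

n = 101; E_i = n·p_i = [17.82, 23.76, 23.76, 29.71, 5.94]
χ² = (18−17.82)²/17.82 + (18−23.76)²/23.76 + (18−23.76)²/23.76 + (30−29.71)²/29.71 + (17−5.94)²/5.94 = 23.3861
df = 4
p-value (upper-tail) = 0.00011
At α=0.05: p < α → reject H₀

reject H₀: yes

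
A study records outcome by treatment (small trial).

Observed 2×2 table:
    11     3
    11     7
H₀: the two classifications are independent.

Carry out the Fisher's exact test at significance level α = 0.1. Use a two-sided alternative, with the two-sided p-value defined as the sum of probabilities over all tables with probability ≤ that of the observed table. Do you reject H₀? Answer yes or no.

Margins: r₁=14, r₂=18, c₁=22, c₂=10, n=32
p_obs = C(14,11)·C(18,11)/C(32,22); sum pmf over tables with pmf ≤ p_obs
p-value (two-sided) = 0.44606
At α=0.1: p ≥ α → fail to reject H₀

reject H₀: no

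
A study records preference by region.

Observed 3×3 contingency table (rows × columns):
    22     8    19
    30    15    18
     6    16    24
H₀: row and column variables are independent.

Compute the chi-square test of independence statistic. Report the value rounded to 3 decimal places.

test statistic = 17.099

Row totals [49, 63, 46], col totals [58, 39, 61], n=158
χ² = (22−17.99)²/17.99 + (8−12.09)²/12.09 + (19−18.92)²/18.92 + (30−23.13)²/23.13 + (15−15.55)²/15.55 + (18−24.32)²/24.32 + (6−16.89)²/16.89 + (16−11.35)²/11.35 + (24−17.76)²/17.76 = 17.0994
df = 4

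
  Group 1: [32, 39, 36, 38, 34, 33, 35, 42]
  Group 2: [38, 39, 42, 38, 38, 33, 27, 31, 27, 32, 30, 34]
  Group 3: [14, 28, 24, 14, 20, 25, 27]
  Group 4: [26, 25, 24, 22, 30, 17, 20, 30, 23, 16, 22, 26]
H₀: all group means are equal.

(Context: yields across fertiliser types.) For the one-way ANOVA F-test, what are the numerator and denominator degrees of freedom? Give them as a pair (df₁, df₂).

degrees of freedom = [3, 35]

k = 4 groups, N = 39 total
df = (k−1, N−k) = (4−1, 39−4) = (3, 35)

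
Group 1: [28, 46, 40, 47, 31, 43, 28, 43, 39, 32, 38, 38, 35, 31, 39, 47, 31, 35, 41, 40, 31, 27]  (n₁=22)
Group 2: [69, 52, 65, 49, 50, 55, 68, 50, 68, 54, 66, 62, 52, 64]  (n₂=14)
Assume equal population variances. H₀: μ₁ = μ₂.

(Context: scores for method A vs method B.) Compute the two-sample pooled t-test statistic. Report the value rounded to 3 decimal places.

x̄₁=36.818, s₁=6.307, n₁=22
x̄₂=58.857, s₂=7.754, n₂=14
s_p² = [21·6.307² + 13·7.754²]/34 = 47.5584
SE = √(s_p²·(1/22+1/14)) = 2.3577
t = (36.818−58.857)/2.3577 = -9.3476
df = 34

test statistic = -9.348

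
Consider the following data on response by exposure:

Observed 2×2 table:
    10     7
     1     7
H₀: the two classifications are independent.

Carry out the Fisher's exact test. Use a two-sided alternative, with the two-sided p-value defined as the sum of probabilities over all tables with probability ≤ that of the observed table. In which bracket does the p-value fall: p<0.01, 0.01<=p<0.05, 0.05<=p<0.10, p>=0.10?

Margins: r₁=17, r₂=8, c₁=11, c₂=14, n=25
p_obs = C(17,10)·C(8,1)/C(25,11); sum pmf over tables with pmf ≤ p_obs
p-value (two-sided) = 0.04211
→ bracket: 0.01<=p<0.05

p-value bracket: 0.01<=p<0.05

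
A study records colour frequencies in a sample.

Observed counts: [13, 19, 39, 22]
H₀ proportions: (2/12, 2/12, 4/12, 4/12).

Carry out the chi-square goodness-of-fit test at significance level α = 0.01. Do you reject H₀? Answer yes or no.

n = 93; E_i = n·p_i = [15.50, 15.50, 31.00, 31.00]
χ² = (13−15.50)²/15.50 + (19−15.50)²/15.50 + (39−31.00)²/31.00 + (22−31.00)²/31.00 = 5.8710
df = 3
p-value (upper-tail) = 0.11806
At α=0.01: p ≥ α → fail to reject H₀

reject H₀: no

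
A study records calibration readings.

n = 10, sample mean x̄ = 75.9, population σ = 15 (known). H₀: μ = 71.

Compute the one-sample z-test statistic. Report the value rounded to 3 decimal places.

test statistic = 1.033

SE = σ/√n = 15/√10 = 4.7434
z = (x̄−μ₀)/SE = (75.9−71)/4.7434 = 1.0330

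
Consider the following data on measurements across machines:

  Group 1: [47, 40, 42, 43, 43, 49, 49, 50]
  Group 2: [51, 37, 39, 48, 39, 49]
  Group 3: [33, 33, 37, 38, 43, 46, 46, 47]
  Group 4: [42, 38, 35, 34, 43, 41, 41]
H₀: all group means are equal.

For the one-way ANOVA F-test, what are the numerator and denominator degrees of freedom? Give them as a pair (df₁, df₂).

degrees of freedom = [3, 25]

k = 4 groups, N = 29 total
df = (k−1, N−k) = (4−1, 29−4) = (3, 25)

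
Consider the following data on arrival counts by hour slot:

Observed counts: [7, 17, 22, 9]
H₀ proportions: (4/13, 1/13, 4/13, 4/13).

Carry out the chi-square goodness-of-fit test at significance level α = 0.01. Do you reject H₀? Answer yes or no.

n = 55; E_i = n·p_i = [16.92, 4.23, 16.92, 16.92]
χ² = (7−16.92)²/16.92 + (17−4.23)²/4.23 + (22−16.92)²/16.92 + (9−16.92)²/16.92 = 49.5909
df = 3
p-value (upper-tail) = 0.00000
At α=0.01: p < α → reject H₀

reject H₀: yes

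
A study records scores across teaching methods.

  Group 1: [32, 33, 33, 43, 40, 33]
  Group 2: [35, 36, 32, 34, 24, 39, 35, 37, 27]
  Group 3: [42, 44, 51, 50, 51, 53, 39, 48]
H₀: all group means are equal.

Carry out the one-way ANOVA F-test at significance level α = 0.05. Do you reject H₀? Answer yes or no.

reject H₀: yes

Group means [35.67, 33.22, 47.25], grand mean 38.739
SSB = Σnᵢ(x̄ᵢ−x̄)² = 910.046; SSW = ΣΣ(x−x̄ᵢ)² = 470.389
MSB = 910.046/2 = 455.0229; MSW = 470.389/20 = 23.5194
F = MSB/MSW = 19.3467
df = (2, 20)
p-value (upper-tail) = 0.00002
At α=0.05: p < α → reject H₀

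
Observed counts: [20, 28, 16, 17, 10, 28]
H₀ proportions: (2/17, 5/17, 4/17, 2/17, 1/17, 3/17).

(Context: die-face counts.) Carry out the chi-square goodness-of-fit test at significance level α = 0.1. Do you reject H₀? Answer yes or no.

n = 119; E_i = n·p_i = [14.00, 35.00, 28.00, 14.00, 7.00, 21.00]
χ² = (20−14.00)²/14.00 + (28−35.00)²/35.00 + (16−28.00)²/28.00 + (17−14.00)²/14.00 + (10−7.00)²/7.00 + (28−21.00)²/21.00 = 13.3762
df = 5
p-value (upper-tail) = 0.02010
At α=0.1: p < α → reject H₀

reject H₀: yes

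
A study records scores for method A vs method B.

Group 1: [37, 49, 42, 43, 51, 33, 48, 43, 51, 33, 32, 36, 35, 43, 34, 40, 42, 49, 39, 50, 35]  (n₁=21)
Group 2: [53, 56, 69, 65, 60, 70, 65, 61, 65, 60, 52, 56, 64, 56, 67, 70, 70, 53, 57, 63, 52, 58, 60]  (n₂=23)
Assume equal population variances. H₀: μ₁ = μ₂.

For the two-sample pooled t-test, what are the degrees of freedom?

degrees of freedom = 42

df = n₁ + n₂ − 2 = 21 + 23 − 2 = 42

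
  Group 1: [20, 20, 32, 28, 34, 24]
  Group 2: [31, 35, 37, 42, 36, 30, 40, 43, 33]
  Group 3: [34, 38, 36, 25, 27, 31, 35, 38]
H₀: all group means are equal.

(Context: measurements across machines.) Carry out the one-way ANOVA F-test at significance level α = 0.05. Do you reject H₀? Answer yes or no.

reject H₀: yes

Group means [26.33, 36.33, 33.00], grand mean 32.565
SSB = Σnᵢ(x̄ᵢ−x̄)² = 362.319; SSW = ΣΣ(x−x̄ᵢ)² = 519.333
MSB = 362.319/2 = 181.1594; MSW = 519.333/20 = 25.9667
F = MSB/MSW = 6.9766
df = (2, 20)
p-value (upper-tail) = 0.00503
At α=0.05: p < α → reject H₀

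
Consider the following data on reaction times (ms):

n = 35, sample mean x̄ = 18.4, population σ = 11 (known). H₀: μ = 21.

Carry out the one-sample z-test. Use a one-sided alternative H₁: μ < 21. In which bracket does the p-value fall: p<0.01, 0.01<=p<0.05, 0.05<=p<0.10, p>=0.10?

p-value bracket: 0.05<=p<0.10

SE = σ/√n = 11/√35 = 1.8593
z = (x̄−μ₀)/SE = (18.4−21)/1.8593 = -1.3983
p-value (one-sided, H₁ less) = 0.08100
→ bracket: 0.05<=p<0.10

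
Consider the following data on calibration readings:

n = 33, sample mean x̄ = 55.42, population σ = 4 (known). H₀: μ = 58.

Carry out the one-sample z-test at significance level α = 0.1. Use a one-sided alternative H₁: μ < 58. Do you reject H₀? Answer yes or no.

reject H₀: yes

SE = σ/√n = 4/√33 = 0.6963
z = (x̄−μ₀)/SE = (55.42−58)/0.6963 = -3.7052
p-value (one-sided, H₁ less) = 0.00011
At α=0.1: p < α → reject H₀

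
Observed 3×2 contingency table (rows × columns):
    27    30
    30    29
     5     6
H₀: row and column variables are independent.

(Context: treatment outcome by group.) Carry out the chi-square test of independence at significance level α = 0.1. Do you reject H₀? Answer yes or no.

Row totals [57, 59, 11], col totals [62, 65], n=127
χ² = (27−27.83)²/27.83 + (30−29.17)²/29.17 + (30−28.80)²/28.80 + (29−30.20)²/30.20 + (5−5.37)²/5.37 + (6−5.63)²/5.63 = 0.1950
df = 2
p-value (upper-tail) = 0.90710
At α=0.1: p ≥ α → fail to reject H₀

reject H₀: no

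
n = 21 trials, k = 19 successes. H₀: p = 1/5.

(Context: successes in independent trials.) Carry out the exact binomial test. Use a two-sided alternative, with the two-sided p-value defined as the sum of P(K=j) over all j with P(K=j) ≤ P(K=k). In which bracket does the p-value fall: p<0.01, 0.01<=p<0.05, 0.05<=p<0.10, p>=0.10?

Exact binomial: n=21, k=19, p₀=1/5=0.2000
P(X=j) = C(n,j)·p₀^j·(1−p₀)^(n−j); p = Σ P(X=j) over j with P(X=j) ≤ P(X=19)
p-value (two-sided) = 0.00000
→ bracket: p<0.01

p-value bracket: p<0.01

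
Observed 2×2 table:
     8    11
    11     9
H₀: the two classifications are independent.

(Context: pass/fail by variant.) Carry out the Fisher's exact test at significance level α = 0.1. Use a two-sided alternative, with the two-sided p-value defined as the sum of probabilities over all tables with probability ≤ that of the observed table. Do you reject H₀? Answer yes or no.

Margins: r₁=19, r₂=20, c₁=19, c₂=20, n=39
p_obs = C(19,8)·C(20,11)/C(39,19); sum pmf over tables with pmf ≤ p_obs
p-value (two-sided) = 0.52725
At α=0.1: p ≥ α → fail to reject H₀

reject H₀: no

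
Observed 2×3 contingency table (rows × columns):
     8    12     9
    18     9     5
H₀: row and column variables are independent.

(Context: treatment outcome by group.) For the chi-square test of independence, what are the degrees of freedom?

degrees of freedom = 2

df = (r−1)(c−1) = (2−1)·(3−1) = 2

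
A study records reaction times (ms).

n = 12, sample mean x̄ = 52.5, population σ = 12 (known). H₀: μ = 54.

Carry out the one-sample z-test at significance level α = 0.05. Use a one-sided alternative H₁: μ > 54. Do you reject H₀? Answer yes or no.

SE = σ/√n = 12/√12 = 3.4641
z = (x̄−μ₀)/SE = (52.5−54)/3.4641 = -0.4330
p-value (one-sided, H₁ greater) = 0.66750
At α=0.05: p ≥ α → fail to reject H₀

reject H₀: no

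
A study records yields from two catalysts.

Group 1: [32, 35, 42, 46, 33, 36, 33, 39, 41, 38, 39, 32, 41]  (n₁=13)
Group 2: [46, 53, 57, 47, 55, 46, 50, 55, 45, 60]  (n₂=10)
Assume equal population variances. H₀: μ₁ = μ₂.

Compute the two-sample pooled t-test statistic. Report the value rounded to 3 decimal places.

test statistic = -6.891

x̄₁=37.462, s₁=4.390, n₁=13
x̄₂=51.400, s₂=5.317, n₂=10
s_p² = [12·4.390² + 9·5.317²]/21 = 23.1253
SE = √(s_p²·(1/13+1/10)) = 2.0227
t = (37.462−51.400)/2.0227 = -6.8910
df = 21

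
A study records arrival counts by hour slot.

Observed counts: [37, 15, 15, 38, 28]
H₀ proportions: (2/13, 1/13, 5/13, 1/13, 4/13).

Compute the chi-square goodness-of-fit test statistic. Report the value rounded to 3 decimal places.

n = 133; E_i = n·p_i = [20.46, 10.23, 51.15, 10.23, 40.92]
χ² = (37−20.46)²/20.46 + (15−10.23)²/10.23 + (15−51.15)²/51.15 + (38−10.23)²/10.23 + (28−40.92)²/40.92 = 120.5977
df = 4

test statistic = 120.598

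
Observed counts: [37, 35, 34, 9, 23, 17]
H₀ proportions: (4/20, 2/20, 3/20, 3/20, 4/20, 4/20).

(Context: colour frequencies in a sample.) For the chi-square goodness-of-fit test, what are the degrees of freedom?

degrees of freedom = 5

df = k − 1 = 6 − 1 = 5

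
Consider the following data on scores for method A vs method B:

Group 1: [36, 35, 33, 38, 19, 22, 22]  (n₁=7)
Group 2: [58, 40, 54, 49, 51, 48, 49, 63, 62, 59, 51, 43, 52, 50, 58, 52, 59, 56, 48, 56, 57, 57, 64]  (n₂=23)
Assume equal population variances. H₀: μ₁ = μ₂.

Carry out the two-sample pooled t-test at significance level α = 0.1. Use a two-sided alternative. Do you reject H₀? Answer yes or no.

reject H₀: yes

x̄₁=29.286, s₁=7.952, n₁=7
x̄₂=53.739, s₂=6.151, n₂=23
s_p² = [6·7.952² + 22·6.151²]/28 = 43.2808
SE = √(s_p²·(1/7+1/23)) = 2.8399
t = (29.286−53.739)/2.8399 = -8.6108
df = 28
p-value (two-sided) = 0.00000
At α=0.1: p < α → reject H₀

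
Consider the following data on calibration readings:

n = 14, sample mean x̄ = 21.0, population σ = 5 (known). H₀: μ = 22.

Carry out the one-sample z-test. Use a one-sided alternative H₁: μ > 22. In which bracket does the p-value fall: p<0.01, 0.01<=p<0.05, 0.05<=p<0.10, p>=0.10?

p-value bracket: p>=0.10

SE = σ/√n = 5/√14 = 1.3363
z = (x̄−μ₀)/SE = (21.0−22)/1.3363 = -0.7483
p-value (one-sided, H₁ greater) = 0.77287
→ bracket: p>=0.10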